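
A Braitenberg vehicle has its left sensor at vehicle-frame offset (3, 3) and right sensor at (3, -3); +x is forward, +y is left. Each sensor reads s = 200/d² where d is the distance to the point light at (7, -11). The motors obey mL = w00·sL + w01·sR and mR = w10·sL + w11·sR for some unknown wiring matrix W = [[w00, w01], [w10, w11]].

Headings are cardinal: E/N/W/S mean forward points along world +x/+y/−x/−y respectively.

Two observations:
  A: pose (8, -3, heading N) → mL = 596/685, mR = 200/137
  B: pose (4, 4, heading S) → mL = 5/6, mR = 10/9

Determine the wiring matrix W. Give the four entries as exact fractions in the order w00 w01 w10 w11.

obs A: pose=(8,-3,N) → sL=8/5, sR=200/137, mL=596/685, mR=200/137
obs B: pose=(4,4,S) → sL=25/18, sR=10/9, mL=5/6, mR=10/9
sensor matrix S = [[8/5, 200/137], [25/18, 10/9]]; det S = -308/1233
solve [mL_A; mL_B] = S·[w00; w01] and [mR_A; mR_B] = S·[w10; w11]:
  w00 = 1, w01 = -1/2, w10 = 0, w11 = 1

1 -1/2 0 1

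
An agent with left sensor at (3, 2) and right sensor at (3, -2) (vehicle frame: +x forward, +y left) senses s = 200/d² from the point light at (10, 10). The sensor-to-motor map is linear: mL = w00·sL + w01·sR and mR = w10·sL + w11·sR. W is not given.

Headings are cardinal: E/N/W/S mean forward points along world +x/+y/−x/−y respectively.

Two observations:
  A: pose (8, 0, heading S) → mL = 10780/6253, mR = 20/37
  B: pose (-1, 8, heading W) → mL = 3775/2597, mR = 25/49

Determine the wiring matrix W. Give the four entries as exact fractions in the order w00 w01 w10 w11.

1 1/2 0 1/2

obs A: pose=(8,0,S) → sL=200/169, sR=40/37, mL=10780/6253, mR=20/37
obs B: pose=(-1,8,W) → sL=50/53, sR=50/49, mL=3775/2597, mR=25/49
sensor matrix S = [[200/169, 40/37], [50/53, 50/49]]; det S = 3048000/16239041
solve [mL_A; mL_B] = S·[w00; w01] and [mR_A; mR_B] = S·[w10; w11]:
  w00 = 1, w01 = 1/2, w10 = 0, w11 = 1/2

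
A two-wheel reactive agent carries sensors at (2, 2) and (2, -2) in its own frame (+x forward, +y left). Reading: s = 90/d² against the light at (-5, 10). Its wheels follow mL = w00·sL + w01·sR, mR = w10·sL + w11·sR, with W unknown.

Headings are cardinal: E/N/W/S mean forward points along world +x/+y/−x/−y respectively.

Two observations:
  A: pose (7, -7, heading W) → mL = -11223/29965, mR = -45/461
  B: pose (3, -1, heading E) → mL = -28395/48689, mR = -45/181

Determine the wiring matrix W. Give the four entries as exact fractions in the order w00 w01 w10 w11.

obs A: pose=(7,-7,W) → sL=90/461, sR=18/65, mL=-11223/29965, mR=-45/461
obs B: pose=(3,-1,E) → sL=90/181, sR=90/269, mL=-28395/48689, mR=-45/181
sensor matrix S = [[90/461, 18/65], [90/181, 90/269]]; det S = -21119616/291793177
solve [mL_A; mL_B] = S·[w00; w01] and [mR_A; mR_B] = S·[w10; w11]:
  w00 = -1/2, w01 = -1, w10 = -1/2, w11 = 0

-1/2 -1 -1/2 0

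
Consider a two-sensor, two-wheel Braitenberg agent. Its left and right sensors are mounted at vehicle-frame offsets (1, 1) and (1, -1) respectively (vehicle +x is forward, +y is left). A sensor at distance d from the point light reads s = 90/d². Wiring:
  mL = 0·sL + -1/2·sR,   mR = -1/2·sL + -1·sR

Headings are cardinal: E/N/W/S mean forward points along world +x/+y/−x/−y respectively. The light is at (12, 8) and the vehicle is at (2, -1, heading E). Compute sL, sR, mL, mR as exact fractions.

left sensor world pos  = (3, 0); dL² = 145
right sensor world pos = (3, -2); dR² = 181
sL = 90/145 = 18/29
sR = 90/181 = 90/181
mL = 0·sL + -1/2·sR = -45/181
mR = -1/2·sL + -1·sR = -4239/5249

18/29 90/181 -45/181 -4239/5249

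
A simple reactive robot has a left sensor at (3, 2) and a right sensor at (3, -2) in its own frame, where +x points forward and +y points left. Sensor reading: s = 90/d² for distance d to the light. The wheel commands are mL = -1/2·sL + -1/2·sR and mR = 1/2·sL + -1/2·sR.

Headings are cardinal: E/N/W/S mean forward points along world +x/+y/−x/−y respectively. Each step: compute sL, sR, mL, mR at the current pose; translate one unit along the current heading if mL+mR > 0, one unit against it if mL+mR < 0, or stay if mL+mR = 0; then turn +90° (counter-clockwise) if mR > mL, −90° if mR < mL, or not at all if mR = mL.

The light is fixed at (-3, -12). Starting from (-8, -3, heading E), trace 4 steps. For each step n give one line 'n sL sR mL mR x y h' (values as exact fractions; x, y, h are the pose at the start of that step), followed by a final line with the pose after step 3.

0 18/25 90/53 -1602/1325 -648/1325 -8 -3 E
1 45/104 9/16 -207/416 -27/416 -9 -3 N
2 10/13 90/181 -1490/2353 320/2353 -9 -4 W
3 45/17 45/37 -1215/629 450/629 -8 -4 S
final -8 -3 E

n=0: pose=(-8,-3,E); sL=18/25, sR=90/53; mL=-1602/1325, mR=-648/1325; mL+mR=-90/53 → advance -1; mR−mL=18/25 → turn +1·90°
n=1: pose=(-9,-3,N); sL=45/104, sR=9/16; mL=-207/416, mR=-27/416; mL+mR=-9/16 → advance -1; mR−mL=45/104 → turn +1·90°
n=2: pose=(-9,-4,W); sL=10/13, sR=90/181; mL=-1490/2353, mR=320/2353; mL+mR=-90/181 → advance -1; mR−mL=10/13 → turn +1·90°
n=3: pose=(-8,-4,S); sL=45/17, sR=45/37; mL=-1215/629, mR=450/629; mL+mR=-45/37 → advance -1; mR−mL=45/17 → turn +1·90°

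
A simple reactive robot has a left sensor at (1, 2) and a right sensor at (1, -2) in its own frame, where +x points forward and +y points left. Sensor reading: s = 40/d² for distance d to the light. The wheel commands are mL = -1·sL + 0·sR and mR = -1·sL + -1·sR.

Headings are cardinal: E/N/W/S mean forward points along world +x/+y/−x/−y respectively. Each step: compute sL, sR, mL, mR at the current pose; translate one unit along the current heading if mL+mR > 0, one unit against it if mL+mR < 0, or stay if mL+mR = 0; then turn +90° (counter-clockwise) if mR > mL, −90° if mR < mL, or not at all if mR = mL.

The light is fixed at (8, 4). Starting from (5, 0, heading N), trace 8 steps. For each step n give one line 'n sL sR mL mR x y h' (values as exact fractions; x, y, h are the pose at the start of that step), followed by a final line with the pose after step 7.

0 20/17 4 -20/17 -88/17 5 0 N
1 40/13 40/53 -40/13 -2640/689 5 -1 E
2 1 5/9 -1 -14/9 4 -1 S
3 40/61 40/29 -40/61 -3600/1769 4 0 W
4 20/17 4 -20/17 -88/17 5 0 N
5 40/13 40/53 -40/13 -2640/689 5 -1 E
6 1 5/9 -1 -14/9 4 -1 S
7 40/61 40/29 -40/61 -3600/1769 4 0 W
final 5 0 N

n=0: pose=(5,0,N); sL=20/17, sR=4; mL=-20/17, mR=-88/17; mL+mR=-108/17 → advance -1; mR−mL=-4 → turn -1·90°
n=1: pose=(5,-1,E); sL=40/13, sR=40/53; mL=-40/13, mR=-2640/689; mL+mR=-4760/689 → advance -1; mR−mL=-40/53 → turn -1·90°
n=2: pose=(4,-1,S); sL=1, sR=5/9; mL=-1, mR=-14/9; mL+mR=-23/9 → advance -1; mR−mL=-5/9 → turn -1·90°
n=3: pose=(4,0,W); sL=40/61, sR=40/29; mL=-40/61, mR=-3600/1769; mL+mR=-4760/1769 → advance -1; mR−mL=-40/29 → turn -1·90°
n=4: pose=(5,0,N); sL=20/17, sR=4; mL=-20/17, mR=-88/17; mL+mR=-108/17 → advance -1; mR−mL=-4 → turn -1·90°
n=5: pose=(5,-1,E); sL=40/13, sR=40/53; mL=-40/13, mR=-2640/689; mL+mR=-4760/689 → advance -1; mR−mL=-40/53 → turn -1·90°
n=6: pose=(4,-1,S); sL=1, sR=5/9; mL=-1, mR=-14/9; mL+mR=-23/9 → advance -1; mR−mL=-5/9 → turn -1·90°
n=7: pose=(4,0,W); sL=40/61, sR=40/29; mL=-40/61, mR=-3600/1769; mL+mR=-4760/1769 → advance -1; mR−mL=-40/29 → turn -1·90°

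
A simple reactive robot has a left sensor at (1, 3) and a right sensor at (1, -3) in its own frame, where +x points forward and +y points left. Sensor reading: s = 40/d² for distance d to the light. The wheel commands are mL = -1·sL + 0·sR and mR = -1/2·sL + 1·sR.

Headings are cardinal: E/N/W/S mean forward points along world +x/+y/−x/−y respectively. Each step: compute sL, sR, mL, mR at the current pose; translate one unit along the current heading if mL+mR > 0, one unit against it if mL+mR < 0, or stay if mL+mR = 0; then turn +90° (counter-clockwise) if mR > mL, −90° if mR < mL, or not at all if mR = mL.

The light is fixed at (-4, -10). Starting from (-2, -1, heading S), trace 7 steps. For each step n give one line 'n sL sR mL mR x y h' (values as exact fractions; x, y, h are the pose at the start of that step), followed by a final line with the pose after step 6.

n=0: pose=(-2,-1,S); sL=40/89, sR=8/13; mL=-40/89, mR=452/1157; mL+mR=-68/1157 → advance -1; mR−mL=972/1157 → turn +1·90°
n=1: pose=(-2,0,E); sL=20/89, sR=20/29; mL=-20/89, mR=1490/2581; mL+mR=910/2581 → advance +1; mR−mL=2070/2581 → turn +1·90°
n=2: pose=(-1,0,N); sL=40/121, sR=40/157; mL=-40/121, mR=1700/18997; mL+mR=-4580/18997 → advance -1; mR−mL=7980/18997 → turn +1·90°
n=3: pose=(-1,-1,W); sL=1, sR=10/37; mL=-1, mR=-17/74; mL+mR=-91/74 → advance -1; mR−mL=57/74 → turn +1·90°
n=4: pose=(0,-1,S); sL=40/113, sR=8/13; mL=-40/113, mR=644/1469; mL+mR=124/1469 → advance +1; mR−mL=1164/1469 → turn +1·90°
n=5: pose=(0,-2,E); sL=20/73, sR=4/5; mL=-20/73, mR=242/365; mL+mR=142/365 → advance +1; mR−mL=342/365 → turn +1·90°
n=6: pose=(1,-2,N); sL=8/17, sR=8/29; mL=-8/17, mR=20/493; mL+mR=-212/493 → advance -1; mR−mL=252/493 → turn +1·90°

0 40/89 8/13 -40/89 452/1157 -2 -1 S
1 20/89 20/29 -20/89 1490/2581 -2 0 E
2 40/121 40/157 -40/121 1700/18997 -1 0 N
3 1 10/37 -1 -17/74 -1 -1 W
4 40/113 8/13 -40/113 644/1469 0 -1 S
5 20/73 4/5 -20/73 242/365 0 -2 E
6 8/17 8/29 -8/17 20/493 1 -2 N
final 1 -3 W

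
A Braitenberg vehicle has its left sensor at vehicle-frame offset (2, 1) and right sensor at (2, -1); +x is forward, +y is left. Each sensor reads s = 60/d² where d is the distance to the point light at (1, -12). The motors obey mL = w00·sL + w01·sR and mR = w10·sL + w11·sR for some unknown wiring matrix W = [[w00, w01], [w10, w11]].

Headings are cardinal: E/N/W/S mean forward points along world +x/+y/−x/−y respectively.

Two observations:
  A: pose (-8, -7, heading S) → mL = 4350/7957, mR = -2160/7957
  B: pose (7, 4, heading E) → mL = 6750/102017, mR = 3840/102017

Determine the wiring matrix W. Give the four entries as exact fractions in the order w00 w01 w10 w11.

obs A: pose=(-8,-7,S) → sL=60/73, sR=60/109, mL=4350/7957, mR=-2160/7957
obs B: pose=(7,4,E) → sL=60/353, sR=60/289, mL=6750/102017, mR=3840/102017
sensor matrix S = [[60/73, 60/109], [60/353, 60/289]]; det S = 62568000/811749269
solve [mL_A; mL_B] = S·[w00; w01] and [mR_A; mR_B] = S·[w10; w11]:
  w00 = 1, w01 = -1/2, w10 = -1, w11 = 1

1 -1/2 -1 1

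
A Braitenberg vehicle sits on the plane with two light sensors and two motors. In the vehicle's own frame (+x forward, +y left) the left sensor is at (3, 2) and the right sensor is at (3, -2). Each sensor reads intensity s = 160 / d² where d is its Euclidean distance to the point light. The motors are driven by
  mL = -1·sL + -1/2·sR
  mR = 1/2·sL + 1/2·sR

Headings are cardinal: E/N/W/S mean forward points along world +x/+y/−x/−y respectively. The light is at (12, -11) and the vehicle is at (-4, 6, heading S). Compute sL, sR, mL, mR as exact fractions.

20/49 4/13 -358/637 228/637

left sensor world pos  = (-2, 3); dL² = 392
right sensor world pos = (-6, 3); dR² = 520
sL = 160/392 = 20/49
sR = 160/520 = 4/13
mL = -1·sL + -1/2·sR = -358/637
mR = 1/2·sL + 1/2·sR = 228/637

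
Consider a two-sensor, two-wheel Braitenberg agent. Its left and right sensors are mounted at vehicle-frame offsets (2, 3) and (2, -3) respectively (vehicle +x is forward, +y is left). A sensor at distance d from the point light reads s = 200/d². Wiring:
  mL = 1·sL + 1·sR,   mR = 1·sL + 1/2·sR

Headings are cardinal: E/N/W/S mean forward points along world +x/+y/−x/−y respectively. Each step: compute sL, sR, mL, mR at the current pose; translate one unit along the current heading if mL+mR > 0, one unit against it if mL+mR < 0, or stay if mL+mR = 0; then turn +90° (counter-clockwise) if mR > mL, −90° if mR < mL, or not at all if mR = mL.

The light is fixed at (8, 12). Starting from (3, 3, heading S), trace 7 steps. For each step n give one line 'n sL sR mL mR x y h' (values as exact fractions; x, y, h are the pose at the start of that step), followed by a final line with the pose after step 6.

n=0: pose=(3,3,S); sL=8/5, sR=40/37; mL=496/185, mR=396/185; mL+mR=892/185 → advance +1; mR−mL=-20/37 → turn -1·90°
n=1: pose=(3,2,W); sL=100/109, sR=100/49; mL=15800/5341, mR=10350/5341; mL+mR=26150/5341 → advance +1; mR−mL=-50/49 → turn -1·90°
n=2: pose=(2,2,N); sL=40/29, sR=200/73; mL=8720/2117, mR=5820/2117; mL+mR=14540/2117 → advance +1; mR−mL=-100/73 → turn -1·90°
n=3: pose=(2,3,E); sL=50/13, sR=5/4; mL=265/52, mR=465/104; mL+mR=995/104 → advance +1; mR−mL=-5/8 → turn -1·90°
n=4: pose=(3,3,S); sL=8/5, sR=40/37; mL=496/185, mR=396/185; mL+mR=892/185 → advance +1; mR−mL=-20/37 → turn -1·90°
n=5: pose=(3,2,W); sL=100/109, sR=100/49; mL=15800/5341, mR=10350/5341; mL+mR=26150/5341 → advance +1; mR−mL=-50/49 → turn -1·90°
n=6: pose=(2,2,N); sL=40/29, sR=200/73; mL=8720/2117, mR=5820/2117; mL+mR=14540/2117 → advance +1; mR−mL=-100/73 → turn -1·90°

0 8/5 40/37 496/185 396/185 3 3 S
1 100/109 100/49 15800/5341 10350/5341 3 2 W
2 40/29 200/73 8720/2117 5820/2117 2 2 N
3 50/13 5/4 265/52 465/104 2 3 E
4 8/5 40/37 496/185 396/185 3 3 S
5 100/109 100/49 15800/5341 10350/5341 3 2 W
6 40/29 200/73 8720/2117 5820/2117 2 2 N
final 2 3 E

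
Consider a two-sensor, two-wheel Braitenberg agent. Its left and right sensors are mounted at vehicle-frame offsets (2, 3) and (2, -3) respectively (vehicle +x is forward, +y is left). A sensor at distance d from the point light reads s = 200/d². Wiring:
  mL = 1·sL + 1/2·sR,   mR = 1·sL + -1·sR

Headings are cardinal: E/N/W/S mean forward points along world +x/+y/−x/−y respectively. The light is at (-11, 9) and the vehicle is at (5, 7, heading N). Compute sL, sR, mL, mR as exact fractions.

200/169 200/361 89100/61009 38400/61009

left sensor world pos  = (2, 9); dL² = 169
right sensor world pos = (8, 9); dR² = 361
sL = 200/169 = 200/169
sR = 200/361 = 200/361
mL = 1·sL + 1/2·sR = 89100/61009
mR = 1·sL + -1·sR = 38400/61009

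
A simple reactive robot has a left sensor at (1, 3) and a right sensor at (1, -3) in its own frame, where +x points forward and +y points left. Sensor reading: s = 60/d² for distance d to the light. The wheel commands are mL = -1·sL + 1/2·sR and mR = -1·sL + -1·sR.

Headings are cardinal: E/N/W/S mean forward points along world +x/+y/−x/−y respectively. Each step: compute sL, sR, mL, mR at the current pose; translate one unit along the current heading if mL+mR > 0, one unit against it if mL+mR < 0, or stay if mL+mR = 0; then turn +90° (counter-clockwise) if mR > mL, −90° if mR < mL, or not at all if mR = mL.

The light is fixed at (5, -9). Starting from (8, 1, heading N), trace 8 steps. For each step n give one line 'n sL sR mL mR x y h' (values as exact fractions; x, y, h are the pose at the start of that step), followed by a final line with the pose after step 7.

n=0: pose=(8,1,N); sL=60/121, sR=60/157; mL=-5790/18997, mR=-16680/18997; mL+mR=-22470/18997 → advance -1; mR−mL=-90/157 → turn -1·90°
n=1: pose=(8,0,E); sL=3/8, sR=15/13; mL=21/104, mR=-159/104; mL+mR=-69/52 → advance -1; mR−mL=-45/26 → turn -1·90°
n=2: pose=(7,0,S); sL=60/89, sR=12/13; mL=-246/1157, mR=-1848/1157; mL+mR=-2094/1157 → advance -1; mR−mL=-18/13 → turn -1·90°
n=3: pose=(7,1,W); sL=6/5, sR=6/17; mL=-87/85, mR=-132/85; mL+mR=-219/85 → advance -1; mR−mL=-9/17 → turn -1·90°
n=4: pose=(8,1,N); sL=60/121, sR=60/157; mL=-5790/18997, mR=-16680/18997; mL+mR=-22470/18997 → advance -1; mR−mL=-90/157 → turn -1·90°
n=5: pose=(8,0,E); sL=3/8, sR=15/13; mL=21/104, mR=-159/104; mL+mR=-69/52 → advance -1; mR−mL=-45/26 → turn -1·90°
n=6: pose=(7,0,S); sL=60/89, sR=12/13; mL=-246/1157, mR=-1848/1157; mL+mR=-2094/1157 → advance -1; mR−mL=-18/13 → turn -1·90°
n=7: pose=(7,1,W); sL=6/5, sR=6/17; mL=-87/85, mR=-132/85; mL+mR=-219/85 → advance -1; mR−mL=-9/17 → turn -1·90°

0 60/121 60/157 -5790/18997 -16680/18997 8 1 N
1 3/8 15/13 21/104 -159/104 8 0 E
2 60/89 12/13 -246/1157 -1848/1157 7 0 S
3 6/5 6/17 -87/85 -132/85 7 1 W
4 60/121 60/157 -5790/18997 -16680/18997 8 1 N
5 3/8 15/13 21/104 -159/104 8 0 E
6 60/89 12/13 -246/1157 -1848/1157 7 0 S
7 6/5 6/17 -87/85 -132/85 7 1 W
final 8 1 N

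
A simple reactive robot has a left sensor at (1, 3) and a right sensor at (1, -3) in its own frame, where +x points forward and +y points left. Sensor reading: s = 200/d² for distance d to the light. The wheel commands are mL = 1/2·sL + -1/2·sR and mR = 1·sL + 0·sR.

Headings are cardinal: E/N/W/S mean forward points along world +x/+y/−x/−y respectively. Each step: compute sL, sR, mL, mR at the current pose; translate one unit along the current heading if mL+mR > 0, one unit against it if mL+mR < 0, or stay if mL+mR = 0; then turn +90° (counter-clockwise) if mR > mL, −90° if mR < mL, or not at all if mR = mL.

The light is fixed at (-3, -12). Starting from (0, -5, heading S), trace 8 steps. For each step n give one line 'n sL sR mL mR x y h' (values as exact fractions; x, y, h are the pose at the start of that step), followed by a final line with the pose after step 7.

0 25/9 50/9 -25/18 25/9 0 -5 S
1 200/97 8 -288/97 200/97 0 -6 E
2 4 100/37 24/37 4 -1 -6 N
3 200/17 200/101 8400/1717 200/17 -1 -5 W
4 50/13 5 -15/26 50/13 -2 -5 S
5 40/17 200/13 -1440/221 40/17 -2 -6 E
6 100/29 100/29 0 100/29 -3 -6 N
7 200/17 200/101 8400/1717 200/17 -3 -5 W
final -4 -5 S

n=0: pose=(0,-5,S); sL=25/9, sR=50/9; mL=-25/18, mR=25/9; mL+mR=25/18 → advance +1; mR−mL=25/6 → turn +1·90°
n=1: pose=(0,-6,E); sL=200/97, sR=8; mL=-288/97, mR=200/97; mL+mR=-88/97 → advance -1; mR−mL=488/97 → turn +1·90°
n=2: pose=(-1,-6,N); sL=4, sR=100/37; mL=24/37, mR=4; mL+mR=172/37 → advance +1; mR−mL=124/37 → turn +1·90°
n=3: pose=(-1,-5,W); sL=200/17, sR=200/101; mL=8400/1717, mR=200/17; mL+mR=28600/1717 → advance +1; mR−mL=11800/1717 → turn +1·90°
n=4: pose=(-2,-5,S); sL=50/13, sR=5; mL=-15/26, mR=50/13; mL+mR=85/26 → advance +1; mR−mL=115/26 → turn +1·90°
n=5: pose=(-2,-6,E); sL=40/17, sR=200/13; mL=-1440/221, mR=40/17; mL+mR=-920/221 → advance -1; mR−mL=1960/221 → turn +1·90°
n=6: pose=(-3,-6,N); sL=100/29, sR=100/29; mL=0, mR=100/29; mL+mR=100/29 → advance +1; mR−mL=100/29 → turn +1·90°
n=7: pose=(-3,-5,W); sL=200/17, sR=200/101; mL=8400/1717, mR=200/17; mL+mR=28600/1717 → advance +1; mR−mL=11800/1717 → turn +1·90°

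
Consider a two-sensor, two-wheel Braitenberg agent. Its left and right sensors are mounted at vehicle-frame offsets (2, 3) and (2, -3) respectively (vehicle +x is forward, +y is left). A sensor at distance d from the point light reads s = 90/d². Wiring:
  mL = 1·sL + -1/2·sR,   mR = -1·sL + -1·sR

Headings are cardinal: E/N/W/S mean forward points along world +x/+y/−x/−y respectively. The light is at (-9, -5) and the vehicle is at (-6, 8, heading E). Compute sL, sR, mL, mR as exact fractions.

left sensor world pos  = (-4, 11); dL² = 281
right sensor world pos = (-4, 5); dR² = 125
sL = 90/281 = 90/281
sR = 90/125 = 18/25
mL = 1·sL + -1/2·sR = -279/7025
mR = -1·sL + -1·sR = -7308/7025

90/281 18/25 -279/7025 -7308/7025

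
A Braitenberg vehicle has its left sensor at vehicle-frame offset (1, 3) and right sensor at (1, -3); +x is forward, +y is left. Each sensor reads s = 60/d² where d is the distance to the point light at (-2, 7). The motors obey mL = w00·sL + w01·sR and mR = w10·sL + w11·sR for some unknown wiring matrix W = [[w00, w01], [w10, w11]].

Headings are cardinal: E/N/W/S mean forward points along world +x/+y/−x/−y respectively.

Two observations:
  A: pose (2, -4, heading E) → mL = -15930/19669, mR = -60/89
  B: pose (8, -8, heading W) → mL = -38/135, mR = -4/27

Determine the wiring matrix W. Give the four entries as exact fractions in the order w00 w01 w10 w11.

obs A: pose=(2,-4,E) → sL=60/89, sR=60/221, mL=-15930/19669, mR=-60/89
obs B: pose=(8,-8,W) → sL=4/27, sR=4/15, mL=-38/135, mR=-4/27
sensor matrix S = [[60/89, 60/221], [4/27, 4/15]]; det S = 24704/177021
solve [mL_A; mL_B] = S·[w00; w01] and [mR_A; mR_B] = S·[w10; w11]:
  w00 = -1, w01 = -1/2, w10 = -1, w11 = 0

-1 -1/2 -1 0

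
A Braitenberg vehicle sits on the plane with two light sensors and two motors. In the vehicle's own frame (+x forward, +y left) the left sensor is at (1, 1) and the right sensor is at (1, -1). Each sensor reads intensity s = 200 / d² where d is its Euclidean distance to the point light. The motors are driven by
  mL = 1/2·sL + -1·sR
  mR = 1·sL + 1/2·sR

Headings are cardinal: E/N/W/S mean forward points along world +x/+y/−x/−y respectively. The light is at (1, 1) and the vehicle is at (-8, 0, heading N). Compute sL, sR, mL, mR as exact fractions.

left sensor world pos  = (-9, 1); dL² = 100
right sensor world pos = (-7, 1); dR² = 64
sL = 200/100 = 2
sR = 200/64 = 25/8
mL = 1/2·sL + -1·sR = -17/8
mR = 1·sL + 1/2·sR = 57/16

2 25/8 -17/8 57/16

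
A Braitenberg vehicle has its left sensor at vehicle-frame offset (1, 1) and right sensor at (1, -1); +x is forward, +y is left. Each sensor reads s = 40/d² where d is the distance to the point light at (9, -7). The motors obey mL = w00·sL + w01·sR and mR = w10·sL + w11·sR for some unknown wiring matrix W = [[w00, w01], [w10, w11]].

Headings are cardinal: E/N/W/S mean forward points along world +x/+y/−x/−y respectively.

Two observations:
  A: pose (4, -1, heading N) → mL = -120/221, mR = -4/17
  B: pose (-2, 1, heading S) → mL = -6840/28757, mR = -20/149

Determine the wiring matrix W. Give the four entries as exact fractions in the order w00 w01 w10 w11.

obs A: pose=(4,-1,N) → sL=8/17, sR=8/13, mL=-120/221, mR=-4/17
obs B: pose=(-2,1,S) → sL=40/149, sR=40/193, mL=-6840/28757, mR=-20/149
sensor matrix S = [[8/17, 8/13], [40/149, 40/193]]; det S = -430080/6355297
solve [mL_A; mL_B] = S·[w00; w01] and [mR_A; mR_B] = S·[w10; w11]:
  w00 = -1/2, w01 = -1/2, w10 = -1/2, w11 = 0

-1/2 -1/2 -1/2 0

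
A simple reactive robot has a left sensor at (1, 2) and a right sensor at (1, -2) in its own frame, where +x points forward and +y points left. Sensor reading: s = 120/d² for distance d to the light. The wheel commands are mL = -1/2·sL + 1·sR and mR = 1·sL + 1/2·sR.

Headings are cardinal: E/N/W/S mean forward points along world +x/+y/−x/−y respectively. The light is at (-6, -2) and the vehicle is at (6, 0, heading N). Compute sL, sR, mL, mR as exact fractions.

left sensor world pos  = (4, 1); dL² = 109
right sensor world pos = (8, 1); dR² = 205
sL = 120/109 = 120/109
sR = 120/205 = 24/41
mL = -1/2·sL + 1·sR = 156/4469
mR = 1·sL + 1/2·sR = 6228/4469

120/109 24/41 156/4469 6228/4469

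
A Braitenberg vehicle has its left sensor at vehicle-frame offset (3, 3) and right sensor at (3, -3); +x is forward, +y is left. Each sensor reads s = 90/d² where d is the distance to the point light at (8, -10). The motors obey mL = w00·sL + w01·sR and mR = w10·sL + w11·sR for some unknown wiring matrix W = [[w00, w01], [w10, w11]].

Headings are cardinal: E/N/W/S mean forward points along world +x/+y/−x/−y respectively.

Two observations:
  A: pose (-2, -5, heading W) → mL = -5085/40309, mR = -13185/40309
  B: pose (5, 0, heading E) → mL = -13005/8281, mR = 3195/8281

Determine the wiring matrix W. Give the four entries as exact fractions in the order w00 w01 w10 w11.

1/2 -1 -1 1/2

obs A: pose=(-2,-5,W) → sL=90/173, sR=90/233, mL=-5085/40309, mR=-13185/40309
obs B: pose=(5,0,E) → sL=90/169, sR=90/49, mL=-13005/8281, mR=3195/8281
sensor matrix S = [[90/173, 90/233], [90/169, 90/49]]; det S = 250290000/333798829
solve [mL_A; mL_B] = S·[w00; w01] and [mR_A; mR_B] = S·[w10; w11]:
  w00 = 1/2, w01 = -1, w10 = -1, w11 = 1/2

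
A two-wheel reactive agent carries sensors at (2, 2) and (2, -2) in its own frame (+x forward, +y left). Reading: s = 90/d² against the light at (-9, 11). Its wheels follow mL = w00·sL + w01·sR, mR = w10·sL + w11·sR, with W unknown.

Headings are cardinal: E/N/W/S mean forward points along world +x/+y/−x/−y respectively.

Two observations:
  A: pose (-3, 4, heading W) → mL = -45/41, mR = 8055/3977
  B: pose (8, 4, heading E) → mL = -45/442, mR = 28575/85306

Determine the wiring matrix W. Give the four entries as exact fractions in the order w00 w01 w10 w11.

obs A: pose=(-3,4,W) → sL=90/97, sR=90/41, mL=-45/41, mR=8055/3977
obs B: pose=(8,4,E) → sL=45/193, sR=45/221, mL=-45/442, mR=28575/85306
sensor matrix S = [[90/97, 90/41], [45/193, 45/221]]; det S = -54772200/169630981
solve [mL_A; mL_B] = S·[w00; w01] and [mR_A; mR_B] = S·[w10; w11]:
  w00 = 0, w01 = -1/2, w10 = 1, w11 = 1/2

0 -1/2 1 1/2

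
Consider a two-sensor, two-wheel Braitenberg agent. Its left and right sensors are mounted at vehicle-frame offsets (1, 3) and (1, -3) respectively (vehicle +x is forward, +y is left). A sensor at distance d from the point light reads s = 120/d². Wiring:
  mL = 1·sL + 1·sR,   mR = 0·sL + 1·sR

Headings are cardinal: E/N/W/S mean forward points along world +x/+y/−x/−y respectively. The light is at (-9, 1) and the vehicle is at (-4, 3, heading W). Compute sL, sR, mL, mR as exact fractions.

120/17 120/41 6960/697 120/41

left sensor world pos  = (-5, 0); dL² = 17
right sensor world pos = (-5, 6); dR² = 41
sL = 120/17 = 120/17
sR = 120/41 = 120/41
mL = 1·sL + 1·sR = 6960/697
mR = 0·sL + 1·sR = 120/41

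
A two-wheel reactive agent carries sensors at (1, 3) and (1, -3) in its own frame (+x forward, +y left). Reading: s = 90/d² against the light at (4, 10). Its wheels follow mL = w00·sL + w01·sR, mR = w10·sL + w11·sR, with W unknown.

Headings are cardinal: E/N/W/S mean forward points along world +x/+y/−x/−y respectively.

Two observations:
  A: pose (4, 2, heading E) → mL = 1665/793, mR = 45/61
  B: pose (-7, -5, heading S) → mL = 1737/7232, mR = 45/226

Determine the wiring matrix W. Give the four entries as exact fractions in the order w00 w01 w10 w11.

obs A: pose=(4,2,E) → sL=45/13, sR=45/61, mL=1665/793, mR=45/61
obs B: pose=(-7,-5,S) → sL=9/32, sR=45/226, mL=1737/7232, mR=45/226
sensor matrix S = [[45/13, 45/61], [9/32, 45/226]]; det S = 1381455/2867488
solve [mL_A; mL_B] = S·[w00; w01] and [mR_A; mR_B] = S·[w10; w11]:
  w00 = 1/2, w01 = 1/2, w10 = 0, w11 = 1

1/2 1/2 0 1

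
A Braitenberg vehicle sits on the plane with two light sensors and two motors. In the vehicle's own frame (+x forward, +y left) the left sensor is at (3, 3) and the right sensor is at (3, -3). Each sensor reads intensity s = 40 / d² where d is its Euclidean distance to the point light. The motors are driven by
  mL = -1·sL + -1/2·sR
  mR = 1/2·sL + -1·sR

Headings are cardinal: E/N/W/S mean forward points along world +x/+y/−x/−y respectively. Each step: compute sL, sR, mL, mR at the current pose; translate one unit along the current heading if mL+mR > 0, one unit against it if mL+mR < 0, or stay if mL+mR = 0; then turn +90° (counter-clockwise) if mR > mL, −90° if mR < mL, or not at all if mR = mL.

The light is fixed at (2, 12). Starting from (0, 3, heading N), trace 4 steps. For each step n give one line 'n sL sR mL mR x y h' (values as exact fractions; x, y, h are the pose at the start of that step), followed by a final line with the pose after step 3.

n=0: pose=(0,3,N); sL=40/61, sR=40/37; mL=-2700/2257, mR=-1700/2257; mL+mR=-4400/2257 → advance -1; mR−mL=1000/2257 → turn +1·90°
n=1: pose=(0,2,W); sL=20/97, sR=20/37; mL=-1710/3589, mR=-1570/3589; mL+mR=-3280/3589 → advance -1; mR−mL=140/3589 → turn +1·90°
n=2: pose=(1,2,S); sL=40/173, sR=8/37; mL=-2172/6401, mR=-644/6401; mL+mR=-2816/6401 → advance -1; mR−mL=1528/6401 → turn +1·90°
n=3: pose=(1,3,E); sL=1, sR=10/37; mL=-42/37, mR=17/74; mL+mR=-67/74 → advance -1; mR−mL=101/74 → turn +1·90°

0 40/61 40/37 -2700/2257 -1700/2257 0 3 N
1 20/97 20/37 -1710/3589 -1570/3589 0 2 W
2 40/173 8/37 -2172/6401 -644/6401 1 2 S
3 1 10/37 -42/37 17/74 1 3 E
final 0 3 N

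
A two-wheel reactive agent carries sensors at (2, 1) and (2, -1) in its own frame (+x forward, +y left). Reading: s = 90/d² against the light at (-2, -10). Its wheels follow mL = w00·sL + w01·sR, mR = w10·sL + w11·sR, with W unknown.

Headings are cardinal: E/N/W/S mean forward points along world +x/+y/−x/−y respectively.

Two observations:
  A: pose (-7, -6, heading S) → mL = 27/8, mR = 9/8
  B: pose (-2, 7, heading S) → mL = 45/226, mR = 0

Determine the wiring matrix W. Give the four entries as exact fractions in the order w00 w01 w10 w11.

obs A: pose=(-7,-6,S) → sL=9/2, sR=9/4, mL=27/8, mR=9/8
obs B: pose=(-2,7,S) → sL=45/113, sR=45/113, mL=45/226, mR=0
sensor matrix S = [[9/2, 9/4], [45/113, 45/113]]; det S = 405/452
solve [mL_A; mL_B] = S·[w00; w01] and [mR_A; mR_B] = S·[w10; w11]:
  w00 = 1, w01 = -1/2, w10 = 1/2, w11 = -1/2

1 -1/2 1/2 -1/2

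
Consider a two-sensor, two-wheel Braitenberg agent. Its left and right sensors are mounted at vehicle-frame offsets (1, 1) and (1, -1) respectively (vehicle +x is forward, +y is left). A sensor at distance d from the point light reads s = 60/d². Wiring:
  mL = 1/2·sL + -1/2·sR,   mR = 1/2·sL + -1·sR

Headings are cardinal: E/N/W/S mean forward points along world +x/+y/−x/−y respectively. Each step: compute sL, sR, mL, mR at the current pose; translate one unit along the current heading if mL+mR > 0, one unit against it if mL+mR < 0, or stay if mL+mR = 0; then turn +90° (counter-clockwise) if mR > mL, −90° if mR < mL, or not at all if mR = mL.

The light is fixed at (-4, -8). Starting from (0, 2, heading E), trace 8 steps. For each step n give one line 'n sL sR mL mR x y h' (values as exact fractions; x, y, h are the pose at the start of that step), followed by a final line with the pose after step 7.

0 30/73 30/53 -300/3869 -1395/3869 0 2 E
1 60/97 12/17 -72/1649 -654/1649 -1 2 S
2 15/26 15/37 165/1924 -225/1924 -1 3 W
3 20/51 60/169 160/8619 -1370/8619 0 3 N
4 30/73 30/53 -300/3869 -1395/3869 0 2 E
5 60/97 12/17 -72/1649 -654/1649 -1 2 S
6 15/26 15/37 165/1924 -225/1924 -1 3 W
7 20/51 60/169 160/8619 -1370/8619 0 3 N
final 0 2 E

n=0: pose=(0,2,E); sL=30/73, sR=30/53; mL=-300/3869, mR=-1395/3869; mL+mR=-1695/3869 → advance -1; mR−mL=-15/53 → turn -1·90°
n=1: pose=(-1,2,S); sL=60/97, sR=12/17; mL=-72/1649, mR=-654/1649; mL+mR=-726/1649 → advance -1; mR−mL=-6/17 → turn -1·90°
n=2: pose=(-1,3,W); sL=15/26, sR=15/37; mL=165/1924, mR=-225/1924; mL+mR=-15/481 → advance -1; mR−mL=-15/74 → turn -1·90°
n=3: pose=(0,3,N); sL=20/51, sR=60/169; mL=160/8619, mR=-1370/8619; mL+mR=-1210/8619 → advance -1; mR−mL=-30/169 → turn -1·90°
n=4: pose=(0,2,E); sL=30/73, sR=30/53; mL=-300/3869, mR=-1395/3869; mL+mR=-1695/3869 → advance -1; mR−mL=-15/53 → turn -1·90°
n=5: pose=(-1,2,S); sL=60/97, sR=12/17; mL=-72/1649, mR=-654/1649; mL+mR=-726/1649 → advance -1; mR−mL=-6/17 → turn -1·90°
n=6: pose=(-1,3,W); sL=15/26, sR=15/37; mL=165/1924, mR=-225/1924; mL+mR=-15/481 → advance -1; mR−mL=-15/74 → turn -1·90°
n=7: pose=(0,3,N); sL=20/51, sR=60/169; mL=160/8619, mR=-1370/8619; mL+mR=-1210/8619 → advance -1; mR−mL=-30/169 → turn -1·90°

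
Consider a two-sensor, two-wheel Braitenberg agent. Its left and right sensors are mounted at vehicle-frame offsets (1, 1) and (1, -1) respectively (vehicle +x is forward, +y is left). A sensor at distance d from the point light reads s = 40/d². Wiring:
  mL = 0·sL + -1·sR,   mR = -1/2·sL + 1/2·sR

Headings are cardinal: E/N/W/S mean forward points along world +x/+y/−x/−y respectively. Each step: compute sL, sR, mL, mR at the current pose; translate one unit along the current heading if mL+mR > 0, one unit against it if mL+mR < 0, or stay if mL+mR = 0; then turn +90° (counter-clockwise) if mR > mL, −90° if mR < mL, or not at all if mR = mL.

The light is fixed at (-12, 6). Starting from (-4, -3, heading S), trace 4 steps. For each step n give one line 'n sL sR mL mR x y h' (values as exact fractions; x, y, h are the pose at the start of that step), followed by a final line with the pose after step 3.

0 40/181 40/149 -40/149 640/26969 -4 -3 S
1 4/13 20/81 -20/81 -32/1053 -4 -2 E
2 8/17 40/113 -40/113 -112/1921 -5 -2 N
3 5/17 2/5 -2/5 9/170 -5 -3 W
final -4 -3 S

n=0: pose=(-4,-3,S); sL=40/181, sR=40/149; mL=-40/149, mR=640/26969; mL+mR=-6600/26969 → advance -1; mR−mL=7880/26969 → turn +1·90°
n=1: pose=(-4,-2,E); sL=4/13, sR=20/81; mL=-20/81, mR=-32/1053; mL+mR=-292/1053 → advance -1; mR−mL=76/351 → turn +1·90°
n=2: pose=(-5,-2,N); sL=8/17, sR=40/113; mL=-40/113, mR=-112/1921; mL+mR=-792/1921 → advance -1; mR−mL=568/1921 → turn +1·90°
n=3: pose=(-5,-3,W); sL=5/17, sR=2/5; mL=-2/5, mR=9/170; mL+mR=-59/170 → advance -1; mR−mL=77/170 → turn +1·90°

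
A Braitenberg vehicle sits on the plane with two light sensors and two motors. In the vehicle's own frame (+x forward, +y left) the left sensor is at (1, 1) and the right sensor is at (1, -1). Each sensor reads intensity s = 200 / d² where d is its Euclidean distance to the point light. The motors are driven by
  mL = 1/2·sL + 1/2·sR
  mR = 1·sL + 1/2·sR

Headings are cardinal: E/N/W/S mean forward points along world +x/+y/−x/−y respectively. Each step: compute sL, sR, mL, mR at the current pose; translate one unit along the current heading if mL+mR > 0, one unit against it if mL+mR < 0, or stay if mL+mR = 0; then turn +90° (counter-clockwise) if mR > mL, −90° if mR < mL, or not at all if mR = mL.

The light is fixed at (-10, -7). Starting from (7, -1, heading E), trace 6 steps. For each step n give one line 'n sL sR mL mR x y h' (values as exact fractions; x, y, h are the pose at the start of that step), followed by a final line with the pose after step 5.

0 200/373 200/349 72200/130177 107100/130177 7 -1 E
1 100/169 20/41 3740/6929 5790/6929 8 -1 N
2 8/13 200/353 2712/4589 4124/4589 8 0 W
3 5/9 50/73 815/1314 590/657 7 0 S
4 200/373 200/349 72200/130177 107100/130177 7 -1 E
5 100/169 20/41 3740/6929 5790/6929 8 -1 N
final 8 0 W

n=0: pose=(7,-1,E); sL=200/373, sR=200/349; mL=72200/130177, mR=107100/130177; mL+mR=179300/130177 → advance +1; mR−mL=100/373 → turn +1·90°
n=1: pose=(8,-1,N); sL=100/169, sR=20/41; mL=3740/6929, mR=5790/6929; mL+mR=9530/6929 → advance +1; mR−mL=50/169 → turn +1·90°
n=2: pose=(8,0,W); sL=8/13, sR=200/353; mL=2712/4589, mR=4124/4589; mL+mR=6836/4589 → advance +1; mR−mL=4/13 → turn +1·90°
n=3: pose=(7,0,S); sL=5/9, sR=50/73; mL=815/1314, mR=590/657; mL+mR=665/438 → advance +1; mR−mL=5/18 → turn +1·90°
n=4: pose=(7,-1,E); sL=200/373, sR=200/349; mL=72200/130177, mR=107100/130177; mL+mR=179300/130177 → advance +1; mR−mL=100/373 → turn +1·90°
n=5: pose=(8,-1,N); sL=100/169, sR=20/41; mL=3740/6929, mR=5790/6929; mL+mR=9530/6929 → advance +1; mR−mL=50/169 → turn +1·90°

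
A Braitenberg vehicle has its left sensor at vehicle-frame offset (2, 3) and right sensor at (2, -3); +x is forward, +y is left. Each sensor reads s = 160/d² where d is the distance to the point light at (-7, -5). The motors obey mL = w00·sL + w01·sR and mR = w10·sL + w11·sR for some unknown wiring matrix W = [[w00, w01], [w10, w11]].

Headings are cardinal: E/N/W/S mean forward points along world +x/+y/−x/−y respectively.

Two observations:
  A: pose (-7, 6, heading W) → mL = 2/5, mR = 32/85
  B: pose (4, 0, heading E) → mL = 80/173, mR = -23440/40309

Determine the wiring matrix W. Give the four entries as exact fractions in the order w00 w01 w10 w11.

obs A: pose=(-7,6,W) → sL=40/17, sR=4/5, mL=2/5, mR=32/85
obs B: pose=(4,0,E) → sL=160/233, sR=160/173, mL=80/173, mR=-23440/40309
sensor matrix S = [[40/17, 4/5], [160/233, 160/173]]; det S = 1114752/685253
solve [mL_A; mL_B] = S·[w00; w01] and [mR_A; mR_B] = S·[w10; w11]:
  w00 = 0, w01 = 1/2, w10 = 1/2, w11 = -1

0 1/2 1/2 -1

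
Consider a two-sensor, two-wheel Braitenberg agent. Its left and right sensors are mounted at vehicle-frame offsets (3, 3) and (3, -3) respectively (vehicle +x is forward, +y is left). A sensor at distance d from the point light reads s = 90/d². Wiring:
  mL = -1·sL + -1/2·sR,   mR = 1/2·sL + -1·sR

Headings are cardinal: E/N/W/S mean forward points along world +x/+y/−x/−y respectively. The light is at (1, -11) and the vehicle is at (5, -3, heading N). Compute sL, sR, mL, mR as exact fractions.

45/61 9/17 -2079/2074 -333/2074

left sensor world pos  = (2, 0); dL² = 122
right sensor world pos = (8, 0); dR² = 170
sL = 90/122 = 45/61
sR = 90/170 = 9/17
mL = -1·sL + -1/2·sR = -2079/2074
mR = 1/2·sL + -1·sR = -333/2074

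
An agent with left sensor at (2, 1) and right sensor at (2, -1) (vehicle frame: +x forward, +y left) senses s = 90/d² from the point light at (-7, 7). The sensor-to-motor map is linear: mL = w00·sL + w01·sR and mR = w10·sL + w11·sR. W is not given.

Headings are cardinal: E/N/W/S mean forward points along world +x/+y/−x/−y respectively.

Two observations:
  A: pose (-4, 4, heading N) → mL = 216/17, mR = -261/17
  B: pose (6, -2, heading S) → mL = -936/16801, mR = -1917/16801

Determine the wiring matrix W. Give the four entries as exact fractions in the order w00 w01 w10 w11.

obs A: pose=(-4,4,N) → sL=18, sR=90/17, mL=216/17, mR=-261/17
obs B: pose=(6,-2,S) → sL=90/317, sR=18/53, mL=-936/16801, mR=-1917/16801
sensor matrix S = [[18, 90/17], [90/317, 18/53]]; det S = 1316736/285617
solve [mL_A; mL_B] = S·[w00; w01] and [mR_A; mR_B] = S·[w10; w11]:
  w00 = 1, w01 = -1, w10 = -1, w11 = 1/2

1 -1 -1 1/2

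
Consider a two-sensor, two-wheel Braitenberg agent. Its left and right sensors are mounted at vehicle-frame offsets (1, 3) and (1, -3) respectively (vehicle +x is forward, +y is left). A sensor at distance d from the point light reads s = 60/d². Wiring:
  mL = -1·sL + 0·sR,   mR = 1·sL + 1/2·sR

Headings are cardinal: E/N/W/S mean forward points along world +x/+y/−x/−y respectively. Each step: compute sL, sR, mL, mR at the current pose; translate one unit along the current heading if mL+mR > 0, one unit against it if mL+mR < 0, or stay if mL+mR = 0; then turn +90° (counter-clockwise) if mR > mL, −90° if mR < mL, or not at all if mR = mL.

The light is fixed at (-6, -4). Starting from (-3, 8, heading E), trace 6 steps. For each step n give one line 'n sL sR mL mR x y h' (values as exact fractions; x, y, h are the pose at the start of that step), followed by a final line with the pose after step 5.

n=0: pose=(-3,8,E); sL=60/241, sR=60/97; mL=-60/241, mR=13050/23377; mL+mR=30/97 → advance +1; mR−mL=18870/23377 → turn +1·90°
n=1: pose=(-2,8,N); sL=6/17, sR=30/109; mL=-6/17, mR=909/1853; mL+mR=15/109 → advance +1; mR−mL=1563/1853 → turn +1·90°
n=2: pose=(-2,9,W); sL=60/109, sR=12/53; mL=-60/109, mR=3834/5777; mL+mR=6/53 → advance +1; mR−mL=7014/5777 → turn +1·90°
n=3: pose=(-3,9,S); sL=1/3, sR=5/12; mL=-1/3, mR=13/24; mL+mR=5/24 → advance +1; mR−mL=7/8 → turn +1·90°
n=4: pose=(-3,8,E); sL=60/241, sR=60/97; mL=-60/241, mR=13050/23377; mL+mR=30/97 → advance +1; mR−mL=18870/23377 → turn +1·90°
n=5: pose=(-2,8,N); sL=6/17, sR=30/109; mL=-6/17, mR=909/1853; mL+mR=15/109 → advance +1; mR−mL=1563/1853 → turn +1·90°

0 60/241 60/97 -60/241 13050/23377 -3 8 E
1 6/17 30/109 -6/17 909/1853 -2 8 N
2 60/109 12/53 -60/109 3834/5777 -2 9 W
3 1/3 5/12 -1/3 13/24 -3 9 S
4 60/241 60/97 -60/241 13050/23377 -3 8 E
5 6/17 30/109 -6/17 909/1853 -2 8 N
final -2 9 W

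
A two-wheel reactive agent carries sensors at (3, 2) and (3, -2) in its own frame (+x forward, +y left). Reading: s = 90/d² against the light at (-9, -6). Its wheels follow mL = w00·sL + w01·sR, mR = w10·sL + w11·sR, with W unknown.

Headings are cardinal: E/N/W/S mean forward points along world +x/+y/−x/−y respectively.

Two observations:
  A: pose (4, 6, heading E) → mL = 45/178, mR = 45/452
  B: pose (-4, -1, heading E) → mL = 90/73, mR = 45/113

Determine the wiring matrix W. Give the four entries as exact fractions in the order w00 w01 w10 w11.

obs A: pose=(4,6,E) → sL=45/226, sR=45/178, mL=45/178, mR=45/452
obs B: pose=(-4,-1,E) → sL=90/113, sR=90/73, mL=90/73, mR=45/113
sensor matrix S = [[45/226, 45/178], [90/113, 90/73]]; det S = 32400/734161
solve [mL_A; mL_B] = S·[w00; w01] and [mR_A; mR_B] = S·[w10; w11]:
  w00 = 0, w01 = 1, w10 = 1/2, w11 = 0

0 1 1/2 0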